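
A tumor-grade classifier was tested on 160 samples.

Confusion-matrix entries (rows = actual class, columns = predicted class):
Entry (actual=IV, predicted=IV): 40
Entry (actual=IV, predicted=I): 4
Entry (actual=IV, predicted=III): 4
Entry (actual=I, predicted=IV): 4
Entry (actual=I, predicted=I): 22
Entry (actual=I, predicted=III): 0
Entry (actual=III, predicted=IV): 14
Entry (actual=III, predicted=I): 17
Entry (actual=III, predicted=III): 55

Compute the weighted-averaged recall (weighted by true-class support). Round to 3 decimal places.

0.731

Per-class recall (TP/(TP+FN)):
  IV: TP=40, FN=4+4=8 → 40/48 = 0.8333
  I: TP=22, FN=4+0=4 → 22/26 = 0.8462
  III: TP=55, FN=14+17=31 → 55/86 = 0.6395
Weighted-recall = Σ (supportᵢ/N)·recallᵢ with N=160: (48/160)·0.8333 + (26/160)·0.8462 + (86/160)·0.6395 = 0.731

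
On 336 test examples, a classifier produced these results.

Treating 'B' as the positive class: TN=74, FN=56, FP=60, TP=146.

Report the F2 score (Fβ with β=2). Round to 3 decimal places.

Fβ = (1+β²)·TP / ((1+β²)·TP + β²·FN + FP), with β²=4
= 5·146 / (5·146 + 4·56 + 60) = 0.720

0.720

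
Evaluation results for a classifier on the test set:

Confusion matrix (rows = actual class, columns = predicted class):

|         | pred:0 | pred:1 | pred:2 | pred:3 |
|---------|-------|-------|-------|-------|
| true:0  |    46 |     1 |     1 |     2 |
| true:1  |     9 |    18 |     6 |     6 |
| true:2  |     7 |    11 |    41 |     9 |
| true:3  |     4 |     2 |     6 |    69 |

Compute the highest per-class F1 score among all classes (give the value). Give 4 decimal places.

Per-class F1 score (2·TP/(2·TP+FP+FN)):
  0: TP=46, FP=9+7+4=20, FN=1+1+2=4 → 92/116 = 0.79310
  1: TP=18, FP=1+11+2=14, FN=9+6+6=21 → 36/71 = 0.50704
  2: TP=41, FP=1+6+6=13, FN=7+11+9=27 → 82/122 = 0.67213
  3: TP=69, FP=2+6+9=17, FN=4+2+6=12 → 138/167 = 0.82635
Highest is class '3' with F1 score = 0.8263.

0.8263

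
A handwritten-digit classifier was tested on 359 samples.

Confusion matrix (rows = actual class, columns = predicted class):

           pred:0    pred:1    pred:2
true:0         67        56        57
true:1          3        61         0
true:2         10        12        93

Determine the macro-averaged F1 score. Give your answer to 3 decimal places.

0.616

Per-class F1 score (2·TP/(2·TP+FP+FN)):
  0: TP=67, FP=3+10=13, FN=56+57=113 → 134/260 = 0.5154
  1: TP=61, FP=56+12=68, FN=3+0=3 → 122/193 = 0.6321
  2: TP=93, FP=57+0=57, FN=10+12=22 → 186/265 = 0.7019
Macro-F1 score = mean = (0.5154 + 0.6321 + 0.7019) / 3 = 0.616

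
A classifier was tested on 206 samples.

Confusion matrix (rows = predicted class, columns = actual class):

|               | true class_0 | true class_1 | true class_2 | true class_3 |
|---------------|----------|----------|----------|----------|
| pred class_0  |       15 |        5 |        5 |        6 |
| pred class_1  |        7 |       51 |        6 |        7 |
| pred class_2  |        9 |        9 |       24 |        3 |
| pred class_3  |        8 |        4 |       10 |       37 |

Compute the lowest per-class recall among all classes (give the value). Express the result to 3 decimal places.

Per-class recall (TP/(TP+FN)):
  class_0: TP=15, FN=7+9+8=24 → 15/39 = 0.3846
  class_1: TP=51, FN=5+9+4=18 → 51/69 = 0.7391
  class_2: TP=24, FN=5+6+10=21 → 24/45 = 0.5333
  class_3: TP=37, FN=6+7+3=16 → 37/53 = 0.6981
Lowest is class 'class_0' with recall = 0.385.

0.385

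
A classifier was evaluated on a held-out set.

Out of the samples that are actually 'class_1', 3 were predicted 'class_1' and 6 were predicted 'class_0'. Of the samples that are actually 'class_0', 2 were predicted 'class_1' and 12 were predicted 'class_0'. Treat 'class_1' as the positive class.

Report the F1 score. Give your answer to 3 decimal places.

0.429

Precision = TP/(TP+FP) = 3/5 = 0.6000
Recall = TP/(TP+FN) = 3/9 = 0.3333
F1 = 2·TP/(2·TP+FP+FN) = 6/14 = 0.429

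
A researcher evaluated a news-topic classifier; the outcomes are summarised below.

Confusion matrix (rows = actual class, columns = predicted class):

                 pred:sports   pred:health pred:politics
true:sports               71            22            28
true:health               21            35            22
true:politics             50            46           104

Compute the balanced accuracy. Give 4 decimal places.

Balanced accuracy = mean of per-class recall.
  sports: recall = 71/121 = 0.58678
  health: recall = 35/78 = 0.44872
  politics: recall = 104/200 = 0.52000
Mean = (0.58678 + 0.44872 + 0.52000) / 3 = 0.5185

0.5185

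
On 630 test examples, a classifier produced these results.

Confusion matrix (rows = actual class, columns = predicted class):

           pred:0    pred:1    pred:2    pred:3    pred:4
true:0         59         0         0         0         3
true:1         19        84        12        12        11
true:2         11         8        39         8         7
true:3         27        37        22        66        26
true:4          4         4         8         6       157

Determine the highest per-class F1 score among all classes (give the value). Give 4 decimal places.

0.8198

Per-class F1 score (2·TP/(2·TP+FP+FN)):
  0: TP=59, FP=19+11+27+4=61, FN=0+0+0+3=3 → 118/182 = 0.64835
  1: TP=84, FP=0+8+37+4=49, FN=19+12+12+11=54 → 168/271 = 0.61993
  2: TP=39, FP=0+12+22+8=42, FN=11+8+8+7=34 → 78/154 = 0.50649
  3: TP=66, FP=0+12+8+6=26, FN=27+37+22+26=112 → 132/270 = 0.48889
  4: TP=157, FP=3+11+7+26=47, FN=4+4+8+6=22 → 314/383 = 0.81984
Highest is class '4' with F1 score = 0.8198.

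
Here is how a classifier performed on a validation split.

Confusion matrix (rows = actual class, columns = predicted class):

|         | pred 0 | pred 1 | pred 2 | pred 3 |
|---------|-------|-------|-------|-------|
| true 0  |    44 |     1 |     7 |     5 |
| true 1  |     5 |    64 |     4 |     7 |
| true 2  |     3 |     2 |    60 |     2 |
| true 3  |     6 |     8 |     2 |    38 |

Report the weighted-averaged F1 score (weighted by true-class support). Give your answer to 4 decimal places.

0.7978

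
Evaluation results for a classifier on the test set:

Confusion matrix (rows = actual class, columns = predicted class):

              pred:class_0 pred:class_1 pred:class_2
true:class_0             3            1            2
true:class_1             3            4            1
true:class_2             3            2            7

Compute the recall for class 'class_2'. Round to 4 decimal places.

0.5833

recall = TP/(TP+FN).
class_2: TP=7, FN=3+2=5 → 7/12 = 0.58333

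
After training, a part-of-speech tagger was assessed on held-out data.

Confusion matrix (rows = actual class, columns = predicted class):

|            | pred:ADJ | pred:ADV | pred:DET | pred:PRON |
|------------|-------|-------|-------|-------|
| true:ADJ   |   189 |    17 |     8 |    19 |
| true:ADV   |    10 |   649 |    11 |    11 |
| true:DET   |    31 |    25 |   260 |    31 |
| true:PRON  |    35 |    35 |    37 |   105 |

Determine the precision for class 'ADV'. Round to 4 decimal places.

Take TP from the diagonal, FP from the rest of the 'ADV' prediction marginal, FN from the rest of the 'ADV' actual marginal.
precision = TP/(TP+FP).
ADV: TP=649, FP=17+25+35=77 → 649/726 = 0.89394

0.8939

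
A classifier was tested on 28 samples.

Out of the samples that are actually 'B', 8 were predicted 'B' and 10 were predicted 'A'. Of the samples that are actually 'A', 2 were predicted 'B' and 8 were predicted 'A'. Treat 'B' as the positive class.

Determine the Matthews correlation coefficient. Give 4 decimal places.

MCC = (TP·TN − FP·FN) / √((TP+FP)(TP+FN)(TN+FP)(TN+FN))
Numerator = 8·8 − 2·10 = 44
Denominator = √(10·18·10·18) = √32400 = 180.0000
MCC = 44 / 180.0000 = 0.2444

0.2444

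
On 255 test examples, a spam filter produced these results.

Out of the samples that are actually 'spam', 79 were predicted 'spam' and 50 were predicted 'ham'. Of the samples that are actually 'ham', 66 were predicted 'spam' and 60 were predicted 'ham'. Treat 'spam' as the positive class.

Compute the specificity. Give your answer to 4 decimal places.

0.4762

Specificity = TN/(TN+FP) = 60/(60+66) = 0.4762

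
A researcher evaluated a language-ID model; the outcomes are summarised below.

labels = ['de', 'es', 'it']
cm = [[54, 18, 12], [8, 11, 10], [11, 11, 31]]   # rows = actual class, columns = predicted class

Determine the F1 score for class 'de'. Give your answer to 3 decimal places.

Treat 'de' as positive and all other classes as negative.
F1 score = 2·TP/(2·TP+FP+FN).
de: TP=54, FP=8+11=19, FN=18+12=30 → 108/157 = 0.6879

0.688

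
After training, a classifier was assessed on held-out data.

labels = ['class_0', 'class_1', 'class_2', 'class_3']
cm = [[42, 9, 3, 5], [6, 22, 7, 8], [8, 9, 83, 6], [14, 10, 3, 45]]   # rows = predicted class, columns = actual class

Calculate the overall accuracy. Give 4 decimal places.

0.6857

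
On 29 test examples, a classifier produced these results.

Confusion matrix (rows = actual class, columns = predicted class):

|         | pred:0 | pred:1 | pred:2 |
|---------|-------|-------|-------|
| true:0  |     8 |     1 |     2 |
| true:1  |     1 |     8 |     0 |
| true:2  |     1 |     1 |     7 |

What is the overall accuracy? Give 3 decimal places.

0.793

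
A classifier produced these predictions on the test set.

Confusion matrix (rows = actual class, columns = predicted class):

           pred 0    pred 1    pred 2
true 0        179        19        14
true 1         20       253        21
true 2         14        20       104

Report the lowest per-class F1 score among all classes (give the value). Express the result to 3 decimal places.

0.751

Per-class F1 score (2·TP/(2·TP+FP+FN)):
  0: TP=179, FP=20+14=34, FN=19+14=33 → 358/425 = 0.8424
  1: TP=253, FP=19+20=39, FN=20+21=41 → 506/586 = 0.8635
  2: TP=104, FP=14+21=35, FN=14+20=34 → 208/277 = 0.7509
Lowest is class '2' with F1 score = 0.751.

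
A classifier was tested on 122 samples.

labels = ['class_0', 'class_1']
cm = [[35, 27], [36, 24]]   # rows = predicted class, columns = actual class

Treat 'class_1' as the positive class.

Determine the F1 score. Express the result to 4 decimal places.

Precision = TP/(TP+FP) = 24/60 = 0.4000
Recall = TP/(TP+FN) = 24/51 = 0.4706
F1 = 2·TP/(2·TP+FP+FN) = 48/111 = 0.4324

0.4324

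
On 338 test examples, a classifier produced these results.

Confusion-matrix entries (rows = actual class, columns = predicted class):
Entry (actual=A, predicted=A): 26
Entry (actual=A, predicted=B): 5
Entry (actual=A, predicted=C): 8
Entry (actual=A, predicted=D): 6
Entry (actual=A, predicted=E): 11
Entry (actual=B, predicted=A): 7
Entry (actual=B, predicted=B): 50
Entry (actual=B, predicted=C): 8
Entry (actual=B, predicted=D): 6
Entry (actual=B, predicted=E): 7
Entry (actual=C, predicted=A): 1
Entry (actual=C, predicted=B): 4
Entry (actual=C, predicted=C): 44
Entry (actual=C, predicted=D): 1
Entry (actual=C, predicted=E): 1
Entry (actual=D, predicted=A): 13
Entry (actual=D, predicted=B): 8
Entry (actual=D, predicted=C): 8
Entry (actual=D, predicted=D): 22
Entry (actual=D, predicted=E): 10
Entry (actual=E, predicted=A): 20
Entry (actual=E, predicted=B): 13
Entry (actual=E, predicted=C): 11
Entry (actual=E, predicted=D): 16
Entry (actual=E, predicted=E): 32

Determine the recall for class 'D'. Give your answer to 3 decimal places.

0.361

Take TP from the diagonal, FP from the rest of the 'D' prediction marginal, FN from the rest of the 'D' actual marginal.
recall = TP/(TP+FN).
D: TP=22, FN=13+8+8+10=39 → 22/61 = 0.3607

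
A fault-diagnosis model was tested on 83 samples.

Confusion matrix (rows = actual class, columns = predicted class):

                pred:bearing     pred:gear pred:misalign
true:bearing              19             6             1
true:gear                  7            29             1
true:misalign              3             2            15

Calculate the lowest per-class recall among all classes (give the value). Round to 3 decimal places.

Per-class recall (TP/(TP+FN)):
  bearing: TP=19, FN=6+1=7 → 19/26 = 0.7308
  gear: TP=29, FN=7+1=8 → 29/37 = 0.7838
  misalign: TP=15, FN=3+2=5 → 15/20 = 0.7500
Lowest is class 'bearing' with recall = 0.731.

0.731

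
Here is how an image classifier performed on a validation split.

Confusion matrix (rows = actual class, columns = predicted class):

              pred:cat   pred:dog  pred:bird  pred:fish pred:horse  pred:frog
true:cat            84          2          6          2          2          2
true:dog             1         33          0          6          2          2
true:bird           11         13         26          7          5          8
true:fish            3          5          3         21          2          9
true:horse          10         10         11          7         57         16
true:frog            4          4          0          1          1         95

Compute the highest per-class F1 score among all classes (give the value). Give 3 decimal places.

0.802

Per-class F1 score (2·TP/(2·TP+FP+FN)):
  cat: TP=84, FP=1+11+3+10+4=29, FN=2+6+2+2+2=14 → 168/211 = 0.7962
  dog: TP=33, FP=2+13+5+10+4=34, FN=1+0+6+2+2=11 → 66/111 = 0.5946
  bird: TP=26, FP=6+0+3+11+0=20, FN=11+13+7+5+8=44 → 52/116 = 0.4483
  fish: TP=21, FP=2+6+7+7+1=23, FN=3+5+3+2+9=22 → 42/87 = 0.4828
  horse: TP=57, FP=2+2+5+2+1=12, FN=10+10+11+7+16=54 → 114/180 = 0.6333
  frog: TP=95, FP=2+2+8+9+16=37, FN=4+4+0+1+1=10 → 190/237 = 0.8017
Highest is class 'frog' with F1 score = 0.802.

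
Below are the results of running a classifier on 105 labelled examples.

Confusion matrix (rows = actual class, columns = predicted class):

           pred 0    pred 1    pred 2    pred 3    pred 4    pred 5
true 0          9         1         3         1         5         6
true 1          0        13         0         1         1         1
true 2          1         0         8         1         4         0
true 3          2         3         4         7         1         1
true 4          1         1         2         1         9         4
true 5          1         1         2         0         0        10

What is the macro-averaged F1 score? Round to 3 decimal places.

0.534

Per-class F1 score (2·TP/(2·TP+FP+FN)):
  0: TP=9, FP=0+1+2+1+1=5, FN=1+3+1+5+6=16 → 18/39 = 0.4615
  1: TP=13, FP=1+0+3+1+1=6, FN=0+0+1+1+1=3 → 26/35 = 0.7429
  2: TP=8, FP=3+0+4+2+2=11, FN=1+0+1+4+0=6 → 16/33 = 0.4848
  3: TP=7, FP=1+1+1+1+0=4, FN=2+3+4+1+1=11 → 14/29 = 0.4828
  4: TP=9, FP=5+1+4+1+0=11, FN=1+1+2+1+4=9 → 18/38 = 0.4737
  5: TP=10, FP=6+1+0+1+4=12, FN=1+1+2+0+0=4 → 20/36 = 0.5556
Macro-F1 score = mean = (0.4615 + 0.7429 + 0.4848 + 0.4828 + 0.4737 + 0.5556) / 6 = 0.534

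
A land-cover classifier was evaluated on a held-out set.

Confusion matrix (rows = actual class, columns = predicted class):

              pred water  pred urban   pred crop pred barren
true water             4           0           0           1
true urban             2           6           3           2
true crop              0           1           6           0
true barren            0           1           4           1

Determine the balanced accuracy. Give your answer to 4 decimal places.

Balanced accuracy = mean of per-class recall.
  water: recall = 4/5 = 0.80000
  urban: recall = 6/13 = 0.46154
  crop: recall = 6/7 = 0.85714
  barren: recall = 1/6 = 0.16667
Mean = (0.80000 + 0.46154 + 0.85714 + 0.16667) / 4 = 0.5713

0.5713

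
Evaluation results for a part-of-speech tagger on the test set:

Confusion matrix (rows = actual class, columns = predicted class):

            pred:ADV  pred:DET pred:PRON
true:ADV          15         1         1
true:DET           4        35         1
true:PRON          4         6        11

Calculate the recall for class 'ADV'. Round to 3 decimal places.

Treat 'ADV' as positive and all other classes as negative.
recall = TP/(TP+FN).
ADV: TP=15, FN=1+1=2 → 15/17 = 0.8824

0.882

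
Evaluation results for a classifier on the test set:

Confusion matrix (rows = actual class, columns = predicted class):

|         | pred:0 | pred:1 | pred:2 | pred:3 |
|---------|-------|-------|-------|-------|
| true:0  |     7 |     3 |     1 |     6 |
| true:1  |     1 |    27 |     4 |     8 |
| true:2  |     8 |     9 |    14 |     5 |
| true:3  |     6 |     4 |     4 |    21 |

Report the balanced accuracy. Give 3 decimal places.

0.519

Balanced accuracy = mean of per-class recall.
  0: recall = 7/17 = 0.4118
  1: recall = 27/40 = 0.6750
  2: recall = 14/36 = 0.3889
  3: recall = 21/35 = 0.6000
Mean = (0.4118 + 0.6750 + 0.3889 + 0.6000) / 4 = 0.519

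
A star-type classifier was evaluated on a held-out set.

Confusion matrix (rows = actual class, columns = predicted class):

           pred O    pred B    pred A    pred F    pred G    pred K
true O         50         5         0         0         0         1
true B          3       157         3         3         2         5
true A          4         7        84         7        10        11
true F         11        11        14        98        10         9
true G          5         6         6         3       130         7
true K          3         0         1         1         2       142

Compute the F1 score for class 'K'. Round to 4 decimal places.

0.8765

Take TP from the diagonal, FP from the rest of the 'K' prediction marginal, FN from the rest of the 'K' actual marginal.
F1 score = 2·TP/(2·TP+FP+FN).
K: TP=142, FP=1+5+11+9+7=33, FN=3+0+1+1+2=7 → 284/324 = 0.87654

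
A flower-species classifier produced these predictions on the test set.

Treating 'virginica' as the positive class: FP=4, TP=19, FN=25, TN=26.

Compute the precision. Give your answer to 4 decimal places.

Precision = TP/(TP+FP) = 19/(19+4) = 19/23 = 0.8261

0.8261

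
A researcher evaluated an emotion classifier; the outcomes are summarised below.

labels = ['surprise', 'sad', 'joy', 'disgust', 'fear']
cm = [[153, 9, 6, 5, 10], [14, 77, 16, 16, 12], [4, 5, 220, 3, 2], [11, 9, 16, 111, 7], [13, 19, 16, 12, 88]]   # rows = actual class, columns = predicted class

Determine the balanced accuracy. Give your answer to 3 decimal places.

0.732

Balanced accuracy = mean of per-class recall.
  surprise: recall = 153/183 = 0.8361
  sad: recall = 77/135 = 0.5704
  joy: recall = 220/234 = 0.9402
  disgust: recall = 111/154 = 0.7208
  fear: recall = 88/148 = 0.5946
Mean = (0.8361 + 0.5704 + 0.9402 + 0.7208 + 0.5946) / 5 = 0.732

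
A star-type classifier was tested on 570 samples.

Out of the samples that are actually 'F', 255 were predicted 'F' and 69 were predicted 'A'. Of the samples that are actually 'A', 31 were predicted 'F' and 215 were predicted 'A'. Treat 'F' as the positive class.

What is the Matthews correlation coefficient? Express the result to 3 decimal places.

MCC = (TP·TN − FP·FN) / √((TP+FP)(TP+FN)(TN+FP)(TN+FN))
Numerator = 255·215 − 31·69 = 52686
Denominator = √(286·324·246·284) = √6473877696 = 80460.4107
MCC = 52686 / 80460.4107 = 0.655

0.655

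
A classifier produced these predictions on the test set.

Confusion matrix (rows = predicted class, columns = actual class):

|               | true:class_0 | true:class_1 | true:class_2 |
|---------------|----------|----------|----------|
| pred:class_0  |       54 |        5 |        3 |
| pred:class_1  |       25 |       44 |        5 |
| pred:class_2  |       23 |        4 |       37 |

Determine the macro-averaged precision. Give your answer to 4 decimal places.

Per-class precision (TP/(TP+FP)):
  class_0: TP=54, FP=5+3=8 → 54/62 = 0.87097
  class_1: TP=44, FP=25+5=30 → 44/74 = 0.59459
  class_2: TP=37, FP=23+4=27 → 37/64 = 0.57813
Macro-precision = mean = (0.87097 + 0.59459 + 0.57813) / 3 = 0.6812

0.6812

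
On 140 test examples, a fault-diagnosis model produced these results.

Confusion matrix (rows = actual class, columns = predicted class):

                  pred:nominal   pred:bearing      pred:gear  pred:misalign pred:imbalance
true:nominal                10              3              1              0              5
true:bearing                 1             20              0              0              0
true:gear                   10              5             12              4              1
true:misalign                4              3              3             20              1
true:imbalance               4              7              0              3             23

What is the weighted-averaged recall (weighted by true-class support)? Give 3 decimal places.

0.607

Per-class recall (TP/(TP+FN)):
  nominal: TP=10, FN=3+1+0+5=9 → 10/19 = 0.5263
  bearing: TP=20, FN=1+0+0+0=1 → 20/21 = 0.9524
  gear: TP=12, FN=10+5+4+1=20 → 12/32 = 0.3750
  misalign: TP=20, FN=4+3+3+1=11 → 20/31 = 0.6452
  imbalance: TP=23, FN=4+7+0+3=14 → 23/37 = 0.6216
Weighted-recall = Σ (supportᵢ/N)·recallᵢ with N=140: (19/140)·0.5263 + (21/140)·0.9524 + (32/140)·0.3750 + (31/140)·0.6452 + (37/140)·0.6216 = 0.607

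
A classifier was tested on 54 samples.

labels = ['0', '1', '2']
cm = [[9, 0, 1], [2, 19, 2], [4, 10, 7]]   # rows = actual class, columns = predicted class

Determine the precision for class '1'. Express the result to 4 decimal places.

0.6552

One-vs-rest for '1': TP = diagonal; FP = other classes predicted '1'; FN = '1' predicted as other.
precision = TP/(TP+FP).
1: TP=19, FP=0+10=10 → 19/29 = 0.65517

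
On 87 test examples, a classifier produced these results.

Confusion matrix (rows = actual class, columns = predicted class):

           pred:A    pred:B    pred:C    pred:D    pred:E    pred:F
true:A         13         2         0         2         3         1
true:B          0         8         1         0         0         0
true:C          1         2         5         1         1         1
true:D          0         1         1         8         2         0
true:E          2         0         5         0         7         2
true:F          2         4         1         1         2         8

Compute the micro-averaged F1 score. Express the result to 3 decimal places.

0.563

Micro-averaging pools counts across classes: ΣTP=49, ΣFP=38, ΣFN=38.
Micro-F1 score = 2·TP/(2·TP+FP+FN) on pooled counts = 0.563 (equals overall accuracy in single-label multiclass).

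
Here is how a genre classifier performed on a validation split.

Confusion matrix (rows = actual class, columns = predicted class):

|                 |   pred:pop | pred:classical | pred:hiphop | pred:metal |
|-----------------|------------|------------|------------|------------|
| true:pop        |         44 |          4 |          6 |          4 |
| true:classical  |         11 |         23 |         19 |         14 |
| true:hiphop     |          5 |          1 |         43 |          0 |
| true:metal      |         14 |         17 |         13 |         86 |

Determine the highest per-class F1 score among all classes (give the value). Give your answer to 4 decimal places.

0.7350

Per-class F1 score (2·TP/(2·TP+FP+FN)):
  pop: TP=44, FP=11+5+14=30, FN=4+6+4=14 → 88/132 = 0.66667
  classical: TP=23, FP=4+1+17=22, FN=11+19+14=44 → 46/112 = 0.41071
  hiphop: TP=43, FP=6+19+13=38, FN=5+1+0=6 → 86/130 = 0.66154
  metal: TP=86, FP=4+14+0=18, FN=14+17+13=44 → 172/234 = 0.73504
Highest is class 'metal' with F1 score = 0.7350.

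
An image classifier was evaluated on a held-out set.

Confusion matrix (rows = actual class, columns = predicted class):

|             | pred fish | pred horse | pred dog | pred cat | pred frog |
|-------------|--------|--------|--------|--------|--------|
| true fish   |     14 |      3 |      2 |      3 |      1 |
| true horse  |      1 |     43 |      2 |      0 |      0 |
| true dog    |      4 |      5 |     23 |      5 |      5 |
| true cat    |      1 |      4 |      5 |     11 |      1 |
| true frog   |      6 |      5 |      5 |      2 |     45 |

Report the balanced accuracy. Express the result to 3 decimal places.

0.661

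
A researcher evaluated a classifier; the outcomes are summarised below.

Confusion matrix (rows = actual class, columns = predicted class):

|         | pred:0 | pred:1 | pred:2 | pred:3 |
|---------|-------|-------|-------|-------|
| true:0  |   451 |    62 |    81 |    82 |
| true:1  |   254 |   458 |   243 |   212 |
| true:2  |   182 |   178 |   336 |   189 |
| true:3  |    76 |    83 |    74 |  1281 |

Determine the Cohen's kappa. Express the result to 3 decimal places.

Observed agreement pₒ = trace/N = 2526/4242 = 0.5955
Expected agreement pₑ = Σ (rowᵢ·colᵢ)/N² = (676·963 + 1167·781 + 885·734 + 1514·1764)/4242² = 0.2713
κ = (pₒ − pₑ)/(1 − pₑ) = (0.5955 − 0.2713)/(1 − 0.2713) = 0.445

0.445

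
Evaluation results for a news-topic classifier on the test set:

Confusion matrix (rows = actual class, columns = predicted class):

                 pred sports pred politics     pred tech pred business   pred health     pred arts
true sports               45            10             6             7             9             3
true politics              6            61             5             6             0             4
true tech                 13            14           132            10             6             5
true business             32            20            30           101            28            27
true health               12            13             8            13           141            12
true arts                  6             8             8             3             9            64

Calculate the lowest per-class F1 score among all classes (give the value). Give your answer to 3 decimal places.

Per-class F1 score (2·TP/(2·TP+FP+FN)):
  sports: TP=45, FP=6+13+32+12+6=69, FN=10+6+7+9+3=35 → 90/194 = 0.4639
  politics: TP=61, FP=10+14+20+13+8=65, FN=6+5+6+0+4=21 → 122/208 = 0.5865
  tech: TP=132, FP=6+5+30+8+8=57, FN=13+14+10+6+5=48 → 264/369 = 0.7154
  business: TP=101, FP=7+6+10+13+3=39, FN=32+20+30+28+27=137 → 202/378 = 0.5344
  health: TP=141, FP=9+0+6+28+9=52, FN=12+13+8+13+12=58 → 282/392 = 0.7194
  arts: TP=64, FP=3+4+5+27+12=51, FN=6+8+8+3+9=34 → 128/213 = 0.6009
Lowest is class 'sports' with F1 score = 0.464.

0.464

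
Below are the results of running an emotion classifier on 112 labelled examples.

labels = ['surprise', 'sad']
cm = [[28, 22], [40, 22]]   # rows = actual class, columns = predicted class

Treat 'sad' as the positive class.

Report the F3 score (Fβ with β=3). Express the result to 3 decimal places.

0.365

Fβ = (1+β²)·TP / ((1+β²)·TP + β²·FN + FP), with β²=9
= 10·22 / (10·22 + 9·40 + 22) = 0.365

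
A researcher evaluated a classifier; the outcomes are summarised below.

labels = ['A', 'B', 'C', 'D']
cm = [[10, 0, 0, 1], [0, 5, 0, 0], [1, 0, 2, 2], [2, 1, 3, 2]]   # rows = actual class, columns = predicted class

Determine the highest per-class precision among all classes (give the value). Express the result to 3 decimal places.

0.833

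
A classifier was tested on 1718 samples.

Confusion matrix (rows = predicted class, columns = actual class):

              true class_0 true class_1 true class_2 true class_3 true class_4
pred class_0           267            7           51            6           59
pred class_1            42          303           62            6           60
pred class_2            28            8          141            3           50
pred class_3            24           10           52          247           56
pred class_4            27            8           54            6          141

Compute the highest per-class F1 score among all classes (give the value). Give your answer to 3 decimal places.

0.752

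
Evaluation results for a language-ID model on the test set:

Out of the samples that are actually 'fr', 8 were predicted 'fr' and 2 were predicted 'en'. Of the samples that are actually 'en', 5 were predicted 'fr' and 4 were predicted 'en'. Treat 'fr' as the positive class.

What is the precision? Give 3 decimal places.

Precision = TP/(TP+FP) = 8/(8+5) = 8/13 = 0.615

0.615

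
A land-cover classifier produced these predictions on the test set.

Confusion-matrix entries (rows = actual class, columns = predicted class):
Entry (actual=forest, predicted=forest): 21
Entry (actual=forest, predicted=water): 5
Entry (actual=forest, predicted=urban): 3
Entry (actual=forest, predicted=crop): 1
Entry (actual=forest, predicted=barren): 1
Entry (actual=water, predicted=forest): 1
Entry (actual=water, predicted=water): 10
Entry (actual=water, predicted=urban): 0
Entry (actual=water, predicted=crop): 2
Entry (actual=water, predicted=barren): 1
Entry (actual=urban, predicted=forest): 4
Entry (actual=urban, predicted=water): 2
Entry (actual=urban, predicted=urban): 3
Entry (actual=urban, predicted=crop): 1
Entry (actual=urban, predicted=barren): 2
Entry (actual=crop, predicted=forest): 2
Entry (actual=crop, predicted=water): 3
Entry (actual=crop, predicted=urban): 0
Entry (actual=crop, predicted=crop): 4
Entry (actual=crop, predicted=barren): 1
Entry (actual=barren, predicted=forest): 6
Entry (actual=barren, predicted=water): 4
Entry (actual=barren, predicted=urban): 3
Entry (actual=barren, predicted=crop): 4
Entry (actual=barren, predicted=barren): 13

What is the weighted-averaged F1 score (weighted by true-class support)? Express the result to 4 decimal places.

0.5228

Per-class F1 score (2·TP/(2·TP+FP+FN)):
  forest: TP=21, FP=1+4+2+6=13, FN=5+3+1+1=10 → 42/65 = 0.64615
  water: TP=10, FP=5+2+3+4=14, FN=1+0+2+1=4 → 20/38 = 0.52632
  urban: TP=3, FP=3+0+0+3=6, FN=4+2+1+2=9 → 6/21 = 0.28571
  crop: TP=4, FP=1+2+1+4=8, FN=2+3+0+1=6 → 8/22 = 0.36364
  barren: TP=13, FP=1+1+2+1=5, FN=6+4+3+4=17 → 26/48 = 0.54167
Weighted-F1 score = Σ (supportᵢ/N)·F1 scoreᵢ with N=97: (31/97)·0.64615 + (14/97)·0.52632 + (12/97)·0.28571 + (10/97)·0.36364 + (30/97)·0.54167 = 0.5228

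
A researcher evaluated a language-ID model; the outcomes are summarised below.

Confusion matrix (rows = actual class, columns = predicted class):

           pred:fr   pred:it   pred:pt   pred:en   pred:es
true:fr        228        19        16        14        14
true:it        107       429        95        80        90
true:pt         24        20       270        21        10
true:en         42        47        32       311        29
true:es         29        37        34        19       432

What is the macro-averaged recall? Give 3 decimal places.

0.712

Per-class recall (TP/(TP+FN)):
  fr: TP=228, FN=19+16+14+14=63 → 228/291 = 0.7835
  it: TP=429, FN=107+95+80+90=372 → 429/801 = 0.5356
  pt: TP=270, FN=24+20+21+10=75 → 270/345 = 0.7826
  en: TP=311, FN=42+47+32+29=150 → 311/461 = 0.6746
  es: TP=432, FN=29+37+34+19=119 → 432/551 = 0.7840
Macro-recall = mean = (0.7835 + 0.5356 + 0.7826 + 0.6746 + 0.7840) / 5 = 0.712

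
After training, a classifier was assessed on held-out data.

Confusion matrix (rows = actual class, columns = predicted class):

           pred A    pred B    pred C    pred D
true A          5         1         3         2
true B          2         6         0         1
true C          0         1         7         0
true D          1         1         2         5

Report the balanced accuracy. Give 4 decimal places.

0.6379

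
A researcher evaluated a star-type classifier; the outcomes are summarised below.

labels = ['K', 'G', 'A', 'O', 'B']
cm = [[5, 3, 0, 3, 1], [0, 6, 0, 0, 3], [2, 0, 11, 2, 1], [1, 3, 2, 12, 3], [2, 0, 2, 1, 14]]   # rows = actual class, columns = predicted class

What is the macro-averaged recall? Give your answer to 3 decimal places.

Per-class recall (TP/(TP+FN)):
  K: TP=5, FN=3+0+3+1=7 → 5/12 = 0.4167
  G: TP=6, FN=0+0+0+3=3 → 6/9 = 0.6667
  A: TP=11, FN=2+0+2+1=5 → 11/16 = 0.6875
  O: TP=12, FN=1+3+2+3=9 → 12/21 = 0.5714
  B: TP=14, FN=2+0+2+1=5 → 14/19 = 0.7368
Macro-recall = mean = (0.4167 + 0.6667 + 0.6875 + 0.5714 + 0.7368) / 5 = 0.616

0.616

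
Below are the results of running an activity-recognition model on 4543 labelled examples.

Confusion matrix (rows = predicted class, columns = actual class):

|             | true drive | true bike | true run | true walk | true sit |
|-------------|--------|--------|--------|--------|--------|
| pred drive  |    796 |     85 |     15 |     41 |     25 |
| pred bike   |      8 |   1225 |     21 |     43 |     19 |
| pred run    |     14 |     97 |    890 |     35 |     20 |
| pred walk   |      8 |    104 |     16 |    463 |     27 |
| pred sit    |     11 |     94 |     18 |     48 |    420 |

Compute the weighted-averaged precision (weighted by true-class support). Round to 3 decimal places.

0.843

Per-class precision (TP/(TP+FP)):
  drive: TP=796, FP=85+15+41+25=166 → 796/962 = 0.8274
  bike: TP=1225, FP=8+21+43+19=91 → 1225/1316 = 0.9309
  run: TP=890, FP=14+97+35+20=166 → 890/1056 = 0.8428
  walk: TP=463, FP=8+104+16+27=155 → 463/618 = 0.7492
  sit: TP=420, FP=11+94+18+48=171 → 420/591 = 0.7107
Weighted-precision = Σ (supportᵢ/N)·precisionᵢ with N=4543: (837/4543)·0.8274 + (1605/4543)·0.9309 + (960/4543)·0.8428 + (630/4543)·0.7492 + (511/4543)·0.7107 = 0.843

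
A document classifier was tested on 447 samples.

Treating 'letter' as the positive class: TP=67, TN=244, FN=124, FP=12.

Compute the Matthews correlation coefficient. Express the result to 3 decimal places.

MCC = (TP·TN − FP·FN) / √((TP+FP)(TP+FN)(TN+FP)(TN+FN))
Numerator = 67·244 − 12·124 = 14860
Denominator = √(79·191·256·368) = √1421504512 = 37702.8449
MCC = 14860 / 37702.8449 = 0.394

0.394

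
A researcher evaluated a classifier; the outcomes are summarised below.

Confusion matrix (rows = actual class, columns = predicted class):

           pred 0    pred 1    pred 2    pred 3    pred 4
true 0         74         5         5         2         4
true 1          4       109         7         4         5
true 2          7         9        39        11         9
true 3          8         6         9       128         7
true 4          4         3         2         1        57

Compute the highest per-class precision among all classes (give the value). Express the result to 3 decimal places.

Per-class precision (TP/(TP+FP)):
  0: TP=74, FP=4+7+8+4=23 → 74/97 = 0.7629
  1: TP=109, FP=5+9+6+3=23 → 109/132 = 0.8258
  2: TP=39, FP=5+7+9+2=23 → 39/62 = 0.6290
  3: TP=128, FP=2+4+11+1=18 → 128/146 = 0.8767
  4: TP=57, FP=4+5+9+7=25 → 57/82 = 0.6951
Highest is class '3' with precision = 0.877.

0.877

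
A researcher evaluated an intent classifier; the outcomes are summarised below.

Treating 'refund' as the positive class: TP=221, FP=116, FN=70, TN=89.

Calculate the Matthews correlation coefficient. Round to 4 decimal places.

MCC = (TP·TN − FP·FN) / √((TP+FP)(TP+FN)(TN+FP)(TN+FN))
Numerator = 221·89 − 116·70 = 11549
Denominator = √(337·291·205·159) = √3196493865 = 56537.5439
MCC = 11549 / 56537.5439 = 0.2043

0.2043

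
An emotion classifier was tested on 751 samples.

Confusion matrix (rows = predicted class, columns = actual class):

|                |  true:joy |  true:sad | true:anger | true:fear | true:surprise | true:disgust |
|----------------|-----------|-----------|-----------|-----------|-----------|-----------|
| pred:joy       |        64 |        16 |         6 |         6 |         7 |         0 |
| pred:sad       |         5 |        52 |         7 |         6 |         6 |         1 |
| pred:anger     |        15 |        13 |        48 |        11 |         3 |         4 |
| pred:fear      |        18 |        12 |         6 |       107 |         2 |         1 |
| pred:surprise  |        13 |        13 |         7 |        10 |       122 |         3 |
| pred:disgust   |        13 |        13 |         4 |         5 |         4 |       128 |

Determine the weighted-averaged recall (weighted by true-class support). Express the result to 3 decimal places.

Per-class recall (TP/(TP+FN)):
  joy: TP=64, FN=5+15+18+13+13=64 → 64/128 = 0.5000
  sad: TP=52, FN=16+13+12+13+13=67 → 52/119 = 0.4370
  anger: TP=48, FN=6+7+6+7+4=30 → 48/78 = 0.6154
  fear: TP=107, FN=6+6+11+10+5=38 → 107/145 = 0.7379
  surprise: TP=122, FN=7+6+3+2+4=22 → 122/144 = 0.8472
  disgust: TP=128, FN=0+1+4+1+3=9 → 128/137 = 0.9343
Weighted-recall = Σ (supportᵢ/N)·recallᵢ with N=751: (128/751)·0.5000 + (119/751)·0.4370 + (78/751)·0.6154 + (145/751)·0.7379 + (144/751)·0.8472 + (137/751)·0.9343 = 0.694

0.694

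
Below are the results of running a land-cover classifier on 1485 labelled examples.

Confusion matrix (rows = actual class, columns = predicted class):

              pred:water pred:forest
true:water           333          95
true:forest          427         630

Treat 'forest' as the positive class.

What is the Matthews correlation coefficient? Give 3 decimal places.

MCC = (TP·TN − FP·FN) / √((TP+FP)(TP+FN)(TN+FP)(TN+FN))
Numerator = 630·333 − 95·427 = 169225
Denominator = √(725·1057·428·760) = √249270196000 = 499269.6626
MCC = 169225 / 499269.6626 = 0.339

0.339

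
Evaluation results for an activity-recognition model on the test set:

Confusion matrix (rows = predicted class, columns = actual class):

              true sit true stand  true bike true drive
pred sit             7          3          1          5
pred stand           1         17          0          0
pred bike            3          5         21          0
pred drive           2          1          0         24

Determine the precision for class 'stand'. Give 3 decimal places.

0.944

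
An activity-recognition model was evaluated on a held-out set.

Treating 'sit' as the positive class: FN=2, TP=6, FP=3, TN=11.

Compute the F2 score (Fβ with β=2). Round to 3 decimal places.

0.732

Fβ = (1+β²)·TP / ((1+β²)·TP + β²·FN + FP), with β²=4
= 5·6 / (5·6 + 4·2 + 3) = 0.732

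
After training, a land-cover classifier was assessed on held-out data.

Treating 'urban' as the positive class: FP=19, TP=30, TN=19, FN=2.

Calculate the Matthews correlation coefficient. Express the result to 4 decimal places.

0.4756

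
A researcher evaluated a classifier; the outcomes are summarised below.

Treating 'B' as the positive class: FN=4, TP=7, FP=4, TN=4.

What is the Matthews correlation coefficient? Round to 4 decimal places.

0.1364

MCC = (TP·TN − FP·FN) / √((TP+FP)(TP+FN)(TN+FP)(TN+FN))
Numerator = 7·4 − 4·4 = 12
Denominator = √(11·11·8·8) = √7744 = 88.0000
MCC = 12 / 88.0000 = 0.1364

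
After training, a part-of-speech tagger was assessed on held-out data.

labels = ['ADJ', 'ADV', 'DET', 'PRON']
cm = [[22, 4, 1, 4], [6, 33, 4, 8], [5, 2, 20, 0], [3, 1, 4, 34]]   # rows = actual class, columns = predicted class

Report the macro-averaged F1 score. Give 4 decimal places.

0.7173

Per-class F1 score (2·TP/(2·TP+FP+FN)):
  ADJ: TP=22, FP=6+5+3=14, FN=4+1+4=9 → 44/67 = 0.65672
  ADV: TP=33, FP=4+2+1=7, FN=6+4+8=18 → 66/91 = 0.72527
  DET: TP=20, FP=1+4+4=9, FN=5+2+0=7 → 40/56 = 0.71429
  PRON: TP=34, FP=4+8+0=12, FN=3+1+4=8 → 68/88 = 0.77273
Macro-F1 score = mean = (0.65672 + 0.72527 + 0.71429 + 0.77273) / 4 = 0.7173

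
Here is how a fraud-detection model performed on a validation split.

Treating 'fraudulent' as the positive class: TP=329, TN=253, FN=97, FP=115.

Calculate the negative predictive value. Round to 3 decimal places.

NPV = TN/(TN+FN) = 253/(253+97) = 0.723

0.723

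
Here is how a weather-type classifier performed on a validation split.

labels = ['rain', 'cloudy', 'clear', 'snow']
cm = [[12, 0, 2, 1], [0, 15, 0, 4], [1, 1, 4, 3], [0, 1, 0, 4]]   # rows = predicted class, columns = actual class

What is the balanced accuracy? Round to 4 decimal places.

0.7014

Balanced accuracy = mean of per-class recall.
  rain: recall = 12/13 = 0.92308
  cloudy: recall = 15/17 = 0.88235
  clear: recall = 4/6 = 0.66667
  snow: recall = 4/12 = 0.33333
Mean = (0.92308 + 0.88235 + 0.66667 + 0.33333) / 4 = 0.7014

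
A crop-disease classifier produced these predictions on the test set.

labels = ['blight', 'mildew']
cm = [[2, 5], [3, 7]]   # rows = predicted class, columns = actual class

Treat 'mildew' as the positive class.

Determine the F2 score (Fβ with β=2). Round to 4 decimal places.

Fβ = (1+β²)·TP / ((1+β²)·TP + β²·FN + FP), with β²=4
= 5·7 / (5·7 + 4·5 + 3) = 0.6034

0.6034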